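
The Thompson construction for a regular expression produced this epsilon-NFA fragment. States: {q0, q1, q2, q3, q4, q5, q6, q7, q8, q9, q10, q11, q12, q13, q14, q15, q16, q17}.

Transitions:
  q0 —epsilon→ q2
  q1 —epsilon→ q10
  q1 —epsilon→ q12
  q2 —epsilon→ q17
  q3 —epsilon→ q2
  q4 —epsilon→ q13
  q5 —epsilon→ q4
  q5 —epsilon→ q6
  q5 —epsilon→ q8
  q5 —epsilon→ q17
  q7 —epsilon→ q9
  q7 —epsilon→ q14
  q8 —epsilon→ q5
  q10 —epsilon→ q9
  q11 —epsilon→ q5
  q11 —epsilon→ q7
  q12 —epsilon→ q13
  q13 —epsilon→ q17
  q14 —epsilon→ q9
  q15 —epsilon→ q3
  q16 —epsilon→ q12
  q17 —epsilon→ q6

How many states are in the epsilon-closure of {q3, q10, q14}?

Start with {q3, q10, q14}.
From q3 via epsilon: add q2.
From q10 via epsilon: add q9.
From q2 via epsilon: add q17.
From q17 via epsilon: add q6.
epsilon-closure = {q2, q3, q6, q9, q10, q14, q17}, which has 7 states.

7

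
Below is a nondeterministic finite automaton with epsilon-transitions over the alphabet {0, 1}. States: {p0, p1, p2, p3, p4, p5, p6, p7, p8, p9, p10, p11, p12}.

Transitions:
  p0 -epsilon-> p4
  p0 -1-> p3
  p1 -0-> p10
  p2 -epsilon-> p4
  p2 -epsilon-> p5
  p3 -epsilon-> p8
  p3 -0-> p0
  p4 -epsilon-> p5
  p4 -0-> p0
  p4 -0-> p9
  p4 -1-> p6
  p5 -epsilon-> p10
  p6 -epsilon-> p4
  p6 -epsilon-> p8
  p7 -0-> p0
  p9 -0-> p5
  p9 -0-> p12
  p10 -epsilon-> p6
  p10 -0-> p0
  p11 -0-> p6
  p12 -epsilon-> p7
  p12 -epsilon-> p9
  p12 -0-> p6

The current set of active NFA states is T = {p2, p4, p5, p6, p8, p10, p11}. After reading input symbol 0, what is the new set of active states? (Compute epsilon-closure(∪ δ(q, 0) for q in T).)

p4 on 0 → {p0, p9}.
p10 on 0 → {p0}.
p11 on 0 → {p6}.
No 0-transition from p2, p5, p6, p8.
Union after reading 0: {p0, p6, p9}.
Now take the epsilon-closure:
From p0 via epsilon: add p4.
From p6 via epsilon: add p8.
From p4 via epsilon: add p5.
From p5 via epsilon: add p10.
No new states can be added; the closed set is {p0, p4, p5, p6, p8, p9, p10}.

{p0, p4, p5, p6, p8, p9, p10}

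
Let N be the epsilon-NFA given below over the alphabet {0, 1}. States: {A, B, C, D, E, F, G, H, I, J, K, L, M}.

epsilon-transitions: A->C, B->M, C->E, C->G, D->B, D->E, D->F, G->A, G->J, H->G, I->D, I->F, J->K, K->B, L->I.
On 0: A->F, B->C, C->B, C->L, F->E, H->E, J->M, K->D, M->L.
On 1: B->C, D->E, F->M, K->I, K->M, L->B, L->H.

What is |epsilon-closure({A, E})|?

Start with {A, E}.
From A via epsilon: add C.
From C via epsilon: add G.
From G via epsilon: add J.
From J via epsilon: add K.
From K via epsilon: add B.
From B via epsilon: add M.
epsilon-closure = {A, B, C, E, G, J, K, M}, which has 8 states.

8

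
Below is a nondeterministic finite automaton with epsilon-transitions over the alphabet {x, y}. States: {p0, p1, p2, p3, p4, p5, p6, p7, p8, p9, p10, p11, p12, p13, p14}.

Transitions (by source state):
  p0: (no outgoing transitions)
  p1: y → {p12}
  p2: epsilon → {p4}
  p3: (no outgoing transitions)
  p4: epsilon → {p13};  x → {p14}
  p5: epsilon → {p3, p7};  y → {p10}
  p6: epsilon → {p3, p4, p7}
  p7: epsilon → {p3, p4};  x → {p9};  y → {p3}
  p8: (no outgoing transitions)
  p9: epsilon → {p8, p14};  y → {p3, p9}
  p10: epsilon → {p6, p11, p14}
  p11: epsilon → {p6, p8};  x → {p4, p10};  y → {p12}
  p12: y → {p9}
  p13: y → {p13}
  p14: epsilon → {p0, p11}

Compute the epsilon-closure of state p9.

{p0, p3, p4, p6, p7, p8, p9, p11, p13, p14}

Start with {p9}.
From p9 via epsilon: add p8, p14.
From p14 via epsilon: add p0, p11.
From p11 via epsilon: add p6.
From p6 via epsilon: add p3, p4, p7.
From p4 via epsilon: add p13.
No new states can be added; the closed set is {p0, p3, p4, p6, p7, p8, p9, p11, p13, p14}.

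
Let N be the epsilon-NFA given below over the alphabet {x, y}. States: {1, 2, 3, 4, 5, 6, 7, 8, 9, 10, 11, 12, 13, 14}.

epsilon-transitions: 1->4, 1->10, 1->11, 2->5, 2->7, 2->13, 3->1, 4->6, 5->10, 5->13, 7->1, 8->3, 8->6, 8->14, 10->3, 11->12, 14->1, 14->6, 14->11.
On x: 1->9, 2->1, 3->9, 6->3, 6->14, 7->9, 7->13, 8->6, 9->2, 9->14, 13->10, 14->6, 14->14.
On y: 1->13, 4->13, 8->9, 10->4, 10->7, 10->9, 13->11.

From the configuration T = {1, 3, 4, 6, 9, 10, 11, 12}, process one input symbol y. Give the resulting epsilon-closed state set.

{1, 3, 4, 6, 7, 9, 10, 11, 12, 13}

1 on y → {13}.
4 on y → {13}.
10 on y → {4, 7, 9}.
No y-transition from 3, 6, 9, 11, 12.
Union after reading y: {4, 7, 9, 13}.
Now take the epsilon-closure:
From 4 via epsilon: add 6.
From 7 via epsilon: add 1.
From 1 via epsilon: add 10, 11.
From 10 via epsilon: add 3.
From 11 via epsilon: add 12.
No new states can be added; the closed set is {1, 3, 4, 6, 7, 9, 10, 11, 12, 13}.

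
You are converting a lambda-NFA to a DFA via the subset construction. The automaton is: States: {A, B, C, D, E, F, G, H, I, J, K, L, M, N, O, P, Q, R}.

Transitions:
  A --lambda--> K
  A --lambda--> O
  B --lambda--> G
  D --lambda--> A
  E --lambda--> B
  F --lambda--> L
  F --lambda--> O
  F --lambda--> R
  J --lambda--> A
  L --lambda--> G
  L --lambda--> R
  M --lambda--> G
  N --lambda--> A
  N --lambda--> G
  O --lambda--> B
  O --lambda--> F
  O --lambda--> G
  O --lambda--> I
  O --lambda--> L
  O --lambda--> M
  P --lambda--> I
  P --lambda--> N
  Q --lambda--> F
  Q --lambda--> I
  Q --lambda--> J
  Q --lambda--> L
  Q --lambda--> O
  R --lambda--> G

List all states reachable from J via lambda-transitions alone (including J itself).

{A, B, F, G, I, J, K, L, M, O, R}

Start with {J}.
From J via lambda: add A.
From A via lambda: add K, O.
From O via lambda: add B, F, G, I, L, M.
From F via lambda: add R.
No new states can be added; the closed set is {A, B, F, G, I, J, K, L, M, O, R}.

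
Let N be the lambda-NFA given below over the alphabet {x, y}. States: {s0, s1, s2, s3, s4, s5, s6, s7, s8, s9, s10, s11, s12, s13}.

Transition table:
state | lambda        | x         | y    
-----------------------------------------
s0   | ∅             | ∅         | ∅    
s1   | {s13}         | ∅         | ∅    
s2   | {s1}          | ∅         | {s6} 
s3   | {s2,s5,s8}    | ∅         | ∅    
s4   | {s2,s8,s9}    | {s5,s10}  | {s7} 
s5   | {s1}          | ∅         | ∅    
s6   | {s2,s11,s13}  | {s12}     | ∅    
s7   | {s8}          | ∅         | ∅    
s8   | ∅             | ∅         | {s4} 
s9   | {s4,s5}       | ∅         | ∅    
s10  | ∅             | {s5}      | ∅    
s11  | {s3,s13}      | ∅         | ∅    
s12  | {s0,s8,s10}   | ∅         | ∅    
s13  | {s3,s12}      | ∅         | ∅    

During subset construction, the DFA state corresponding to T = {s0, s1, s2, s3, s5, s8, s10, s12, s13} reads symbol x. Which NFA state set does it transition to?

s10 on x → {s5}.
No x-transition from s0, s1, s2, s3, s5, s8, s12, s13.
Union after reading x: {s5}.
Now take the lambda-closure:
From s5 via lambda: add s1.
From s1 via lambda: add s13.
From s13 via lambda: add s3, s12.
From s3 via lambda: add s2, s8.
From s12 via lambda: add s0, s10.
No new states can be added; the closed set is {s0, s1, s2, s3, s5, s8, s10, s12, s13}.

{s0, s1, s2, s3, s5, s8, s10, s12, s13}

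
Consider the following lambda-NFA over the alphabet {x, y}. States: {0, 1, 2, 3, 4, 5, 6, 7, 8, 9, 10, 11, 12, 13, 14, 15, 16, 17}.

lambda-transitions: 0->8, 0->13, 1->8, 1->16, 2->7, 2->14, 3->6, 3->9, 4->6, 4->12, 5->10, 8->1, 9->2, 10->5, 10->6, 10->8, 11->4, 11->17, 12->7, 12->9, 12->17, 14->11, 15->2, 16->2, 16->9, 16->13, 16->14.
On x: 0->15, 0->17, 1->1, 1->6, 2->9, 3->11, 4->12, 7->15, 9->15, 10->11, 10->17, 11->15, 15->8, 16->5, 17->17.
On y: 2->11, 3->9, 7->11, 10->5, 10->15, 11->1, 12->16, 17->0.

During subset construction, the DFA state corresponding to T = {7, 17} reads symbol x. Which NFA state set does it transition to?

7 on x → {15}.
17 on x → {17}.
Union after reading x: {15, 17}.
Now take the lambda-closure:
From 15 via lambda: add 2.
From 2 via lambda: add 7, 14.
From 14 via lambda: add 11.
From 11 via lambda: add 4.
From 4 via lambda: add 6, 12.
From 12 via lambda: add 9.
No new states can be added; the closed set is {2, 4, 6, 7, 9, 11, 12, 14, 15, 17}.

{2, 4, 6, 7, 9, 11, 12, 14, 15, 17}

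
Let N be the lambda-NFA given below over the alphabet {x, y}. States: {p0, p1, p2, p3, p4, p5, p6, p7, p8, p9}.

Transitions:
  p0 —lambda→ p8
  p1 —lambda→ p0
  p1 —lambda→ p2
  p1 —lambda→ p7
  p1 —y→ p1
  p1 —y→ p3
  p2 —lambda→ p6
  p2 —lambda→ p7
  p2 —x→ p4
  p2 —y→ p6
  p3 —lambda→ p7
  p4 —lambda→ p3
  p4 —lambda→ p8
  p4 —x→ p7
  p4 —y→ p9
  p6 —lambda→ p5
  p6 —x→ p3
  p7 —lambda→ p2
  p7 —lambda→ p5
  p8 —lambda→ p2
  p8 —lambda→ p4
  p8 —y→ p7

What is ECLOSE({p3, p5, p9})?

Start with {p3, p5, p9}.
From p3 via lambda: add p7.
From p7 via lambda: add p2.
From p2 via lambda: add p6.
No new states can be added; the closed set is {p2, p3, p5, p6, p7, p9}.

{p2, p3, p5, p6, p7, p9}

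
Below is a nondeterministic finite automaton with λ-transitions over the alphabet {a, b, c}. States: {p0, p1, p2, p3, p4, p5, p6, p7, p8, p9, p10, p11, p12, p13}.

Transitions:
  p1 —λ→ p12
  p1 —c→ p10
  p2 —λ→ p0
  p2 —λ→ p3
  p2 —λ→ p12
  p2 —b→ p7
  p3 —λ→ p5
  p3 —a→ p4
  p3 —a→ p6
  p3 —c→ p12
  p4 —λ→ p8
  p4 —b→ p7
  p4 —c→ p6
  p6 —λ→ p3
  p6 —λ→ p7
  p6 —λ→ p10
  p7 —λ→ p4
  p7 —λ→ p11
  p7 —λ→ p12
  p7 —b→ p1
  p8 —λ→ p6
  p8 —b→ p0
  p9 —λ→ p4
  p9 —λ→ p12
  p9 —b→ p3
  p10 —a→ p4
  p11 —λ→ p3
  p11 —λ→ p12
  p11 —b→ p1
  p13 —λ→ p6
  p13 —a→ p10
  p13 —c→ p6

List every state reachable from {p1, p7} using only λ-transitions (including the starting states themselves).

{p1, p3, p4, p5, p6, p7, p8, p10, p11, p12}

Start with {p1, p7}.
From p1 via λ: add p12.
From p7 via λ: add p4, p11.
From p4 via λ: add p8.
From p11 via λ: add p3.
From p3 via λ: add p5.
From p8 via λ: add p6.
From p6 via λ: add p10.
No new states can be added; the closed set is {p1, p3, p4, p5, p6, p7, p8, p10, p11, p12}.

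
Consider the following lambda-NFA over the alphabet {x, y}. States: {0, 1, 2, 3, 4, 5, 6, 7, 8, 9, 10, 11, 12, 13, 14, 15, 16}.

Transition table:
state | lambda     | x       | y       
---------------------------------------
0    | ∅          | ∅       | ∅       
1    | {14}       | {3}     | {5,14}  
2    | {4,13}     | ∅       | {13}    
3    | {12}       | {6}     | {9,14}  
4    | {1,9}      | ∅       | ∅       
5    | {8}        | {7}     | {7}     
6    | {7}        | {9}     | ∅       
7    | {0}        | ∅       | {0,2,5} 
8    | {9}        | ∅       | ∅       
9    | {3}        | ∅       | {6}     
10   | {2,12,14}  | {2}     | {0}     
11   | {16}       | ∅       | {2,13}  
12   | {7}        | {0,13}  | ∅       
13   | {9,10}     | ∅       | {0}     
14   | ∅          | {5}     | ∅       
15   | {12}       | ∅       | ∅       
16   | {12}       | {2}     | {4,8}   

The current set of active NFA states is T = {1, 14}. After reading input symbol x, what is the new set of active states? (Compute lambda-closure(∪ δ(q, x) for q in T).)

1 on x → {3}.
14 on x → {5}.
Union after reading x: {3, 5}.
Now take the lambda-closure:
From 3 via lambda: add 12.
From 5 via lambda: add 8.
From 8 via lambda: add 9.
From 12 via lambda: add 7.
From 7 via lambda: add 0.
No new states can be added; the closed set is {0, 3, 5, 7, 8, 9, 12}.

{0, 3, 5, 7, 8, 9, 12}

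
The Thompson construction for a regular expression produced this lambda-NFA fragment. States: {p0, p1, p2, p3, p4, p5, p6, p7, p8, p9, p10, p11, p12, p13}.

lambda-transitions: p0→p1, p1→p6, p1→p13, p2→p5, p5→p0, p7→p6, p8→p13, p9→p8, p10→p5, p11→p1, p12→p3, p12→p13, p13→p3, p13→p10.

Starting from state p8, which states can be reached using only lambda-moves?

{p0, p1, p3, p5, p6, p8, p10, p13}

Start with {p8}.
From p8 via lambda: add p13.
From p13 via lambda: add p3, p10.
From p10 via lambda: add p5.
From p5 via lambda: add p0.
From p0 via lambda: add p1.
From p1 via lambda: add p6.
No new states can be added; the closed set is {p0, p1, p3, p5, p6, p8, p10, p13}.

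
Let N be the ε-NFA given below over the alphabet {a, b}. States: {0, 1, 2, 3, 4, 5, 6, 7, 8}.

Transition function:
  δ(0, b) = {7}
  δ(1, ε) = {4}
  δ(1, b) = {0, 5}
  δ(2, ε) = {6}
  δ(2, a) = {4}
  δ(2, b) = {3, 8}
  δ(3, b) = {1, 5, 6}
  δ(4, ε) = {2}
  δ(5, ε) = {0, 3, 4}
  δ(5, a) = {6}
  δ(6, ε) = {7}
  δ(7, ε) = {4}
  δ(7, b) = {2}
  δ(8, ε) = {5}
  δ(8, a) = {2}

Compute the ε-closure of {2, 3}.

Start with {2, 3}.
From 2 via ε: add 6.
From 6 via ε: add 7.
From 7 via ε: add 4.
No new states can be added; the closed set is {2, 3, 4, 6, 7}.

{2, 3, 4, 6, 7}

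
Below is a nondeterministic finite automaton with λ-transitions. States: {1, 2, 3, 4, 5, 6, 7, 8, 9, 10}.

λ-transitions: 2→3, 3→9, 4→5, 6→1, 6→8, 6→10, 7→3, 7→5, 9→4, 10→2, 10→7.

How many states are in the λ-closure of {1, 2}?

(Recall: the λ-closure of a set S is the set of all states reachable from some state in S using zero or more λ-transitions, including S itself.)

6

Start with {1, 2}.
From 2 via λ: add 3.
From 3 via λ: add 9.
From 9 via λ: add 4.
From 4 via λ: add 5.
λ-closure = {1, 2, 3, 4, 5, 9}, which has 6 states.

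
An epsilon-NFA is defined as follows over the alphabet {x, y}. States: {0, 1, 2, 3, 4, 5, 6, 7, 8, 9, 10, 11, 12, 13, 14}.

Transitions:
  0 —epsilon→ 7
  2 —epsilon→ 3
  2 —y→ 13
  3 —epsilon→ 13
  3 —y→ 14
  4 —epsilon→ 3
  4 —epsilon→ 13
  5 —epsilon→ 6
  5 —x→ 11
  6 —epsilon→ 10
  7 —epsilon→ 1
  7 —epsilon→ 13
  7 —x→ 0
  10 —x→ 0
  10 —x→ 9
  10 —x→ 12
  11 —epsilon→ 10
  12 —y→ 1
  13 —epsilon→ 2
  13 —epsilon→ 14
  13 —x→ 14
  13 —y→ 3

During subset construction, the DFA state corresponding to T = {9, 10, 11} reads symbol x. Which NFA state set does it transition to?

{0, 1, 2, 3, 7, 9, 12, 13, 14}

10 on x → {0, 9, 12}.
No x-transition from 9, 11.
Union after reading x: {0, 9, 12}.
Now take the epsilon-closure:
From 0 via epsilon: add 7.
From 7 via epsilon: add 1, 13.
From 13 via epsilon: add 2, 14.
From 2 via epsilon: add 3.
No new states can be added; the closed set is {0, 1, 2, 3, 7, 9, 12, 13, 14}.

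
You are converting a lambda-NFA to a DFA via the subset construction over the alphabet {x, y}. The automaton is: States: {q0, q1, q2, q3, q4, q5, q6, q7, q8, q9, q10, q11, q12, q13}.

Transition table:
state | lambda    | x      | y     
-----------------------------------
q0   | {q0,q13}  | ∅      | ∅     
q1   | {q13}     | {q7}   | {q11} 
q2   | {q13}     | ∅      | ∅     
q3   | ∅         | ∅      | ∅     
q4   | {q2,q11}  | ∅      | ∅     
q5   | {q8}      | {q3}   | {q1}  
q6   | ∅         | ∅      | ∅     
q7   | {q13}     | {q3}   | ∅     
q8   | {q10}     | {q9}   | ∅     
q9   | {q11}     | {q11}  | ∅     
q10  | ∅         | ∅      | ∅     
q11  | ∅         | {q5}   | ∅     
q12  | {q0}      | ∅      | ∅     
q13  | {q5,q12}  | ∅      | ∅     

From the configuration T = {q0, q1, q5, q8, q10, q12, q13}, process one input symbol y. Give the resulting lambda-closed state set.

{q0, q1, q5, q8, q10, q11, q12, q13}

q1 on y → {q11}.
q5 on y → {q1}.
No y-transition from q0, q8, q10, q12, q13.
Union after reading y: {q1, q11}.
Now take the lambda-closure:
From q1 via lambda: add q13.
From q13 via lambda: add q5, q12.
From q5 via lambda: add q8.
From q12 via lambda: add q0.
From q8 via lambda: add q10.
No new states can be added; the closed set is {q0, q1, q5, q8, q10, q11, q12, q13}.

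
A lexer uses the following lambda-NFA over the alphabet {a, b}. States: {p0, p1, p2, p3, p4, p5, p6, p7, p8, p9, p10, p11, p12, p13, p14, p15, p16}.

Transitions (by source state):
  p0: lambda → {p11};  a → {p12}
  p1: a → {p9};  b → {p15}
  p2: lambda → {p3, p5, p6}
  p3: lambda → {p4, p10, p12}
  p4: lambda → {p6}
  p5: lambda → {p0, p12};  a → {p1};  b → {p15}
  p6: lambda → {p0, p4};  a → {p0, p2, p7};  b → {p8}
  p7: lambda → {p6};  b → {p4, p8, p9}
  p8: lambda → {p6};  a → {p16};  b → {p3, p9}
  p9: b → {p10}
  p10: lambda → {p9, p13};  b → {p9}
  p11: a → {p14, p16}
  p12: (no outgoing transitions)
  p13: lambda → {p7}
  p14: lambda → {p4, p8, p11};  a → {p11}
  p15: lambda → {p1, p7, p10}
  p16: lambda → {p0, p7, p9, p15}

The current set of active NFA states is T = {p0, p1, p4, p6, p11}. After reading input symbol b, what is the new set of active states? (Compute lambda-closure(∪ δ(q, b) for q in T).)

{p0, p1, p4, p6, p7, p8, p9, p10, p11, p13, p15}

p1 on b → {p15}.
p6 on b → {p8}.
No b-transition from p0, p4, p11.
Union after reading b: {p8, p15}.
Now take the lambda-closure:
From p8 via lambda: add p6.
From p15 via lambda: add p1, p7, p10.
From p6 via lambda: add p0, p4.
From p10 via lambda: add p9, p13.
From p0 via lambda: add p11.
No new states can be added; the closed set is {p0, p1, p4, p6, p7, p8, p9, p10, p11, p13, p15}.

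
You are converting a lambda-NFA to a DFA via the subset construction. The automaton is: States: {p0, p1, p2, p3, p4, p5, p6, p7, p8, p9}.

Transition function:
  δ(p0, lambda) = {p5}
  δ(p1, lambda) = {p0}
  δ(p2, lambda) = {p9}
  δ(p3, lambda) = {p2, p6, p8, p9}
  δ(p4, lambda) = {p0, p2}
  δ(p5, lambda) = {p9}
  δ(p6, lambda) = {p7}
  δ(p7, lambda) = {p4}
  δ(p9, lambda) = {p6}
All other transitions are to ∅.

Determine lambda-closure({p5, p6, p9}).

{p0, p2, p4, p5, p6, p7, p9}

Start with {p5, p6, p9}.
From p6 via lambda: add p7.
From p7 via lambda: add p4.
From p4 via lambda: add p0, p2.
No new states can be added; the closed set is {p0, p2, p4, p5, p6, p7, p9}.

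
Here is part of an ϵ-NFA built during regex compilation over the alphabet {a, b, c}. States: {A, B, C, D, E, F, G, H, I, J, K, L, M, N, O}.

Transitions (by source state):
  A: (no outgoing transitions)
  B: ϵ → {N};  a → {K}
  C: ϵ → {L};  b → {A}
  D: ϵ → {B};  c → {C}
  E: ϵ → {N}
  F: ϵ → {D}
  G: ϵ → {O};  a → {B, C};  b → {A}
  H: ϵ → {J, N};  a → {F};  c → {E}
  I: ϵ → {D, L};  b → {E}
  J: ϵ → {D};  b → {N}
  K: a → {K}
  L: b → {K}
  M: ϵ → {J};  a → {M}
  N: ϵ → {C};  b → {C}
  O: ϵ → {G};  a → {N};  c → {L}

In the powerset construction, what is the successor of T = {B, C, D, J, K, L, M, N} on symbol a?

{B, C, D, J, K, L, M, N}

B on a → {K}.
K on a → {K}.
M on a → {M}.
No a-transition from C, D, J, L, N.
Union after reading a: {K, M}.
Now take the ϵ-closure:
From M via ϵ: add J.
From J via ϵ: add D.
From D via ϵ: add B.
From B via ϵ: add N.
From N via ϵ: add C.
From C via ϵ: add L.
No new states can be added; the closed set is {B, C, D, J, K, L, M, N}.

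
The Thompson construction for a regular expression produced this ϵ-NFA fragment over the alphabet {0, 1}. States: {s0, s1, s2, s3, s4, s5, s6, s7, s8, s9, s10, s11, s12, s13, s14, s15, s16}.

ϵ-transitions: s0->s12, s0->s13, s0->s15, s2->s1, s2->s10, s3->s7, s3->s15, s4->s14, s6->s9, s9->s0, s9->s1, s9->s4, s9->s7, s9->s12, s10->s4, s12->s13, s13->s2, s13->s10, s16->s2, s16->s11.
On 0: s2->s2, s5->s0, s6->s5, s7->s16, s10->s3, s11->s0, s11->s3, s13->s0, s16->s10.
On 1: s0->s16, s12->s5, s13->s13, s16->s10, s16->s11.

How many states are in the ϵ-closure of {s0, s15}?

Start with {s0, s15}.
From s0 via ϵ: add s12, s13.
From s13 via ϵ: add s2, s10.
From s2 via ϵ: add s1.
From s10 via ϵ: add s4.
From s4 via ϵ: add s14.
ϵ-closure = {s0, s1, s2, s4, s10, s12, s13, s14, s15}, which has 9 states.

9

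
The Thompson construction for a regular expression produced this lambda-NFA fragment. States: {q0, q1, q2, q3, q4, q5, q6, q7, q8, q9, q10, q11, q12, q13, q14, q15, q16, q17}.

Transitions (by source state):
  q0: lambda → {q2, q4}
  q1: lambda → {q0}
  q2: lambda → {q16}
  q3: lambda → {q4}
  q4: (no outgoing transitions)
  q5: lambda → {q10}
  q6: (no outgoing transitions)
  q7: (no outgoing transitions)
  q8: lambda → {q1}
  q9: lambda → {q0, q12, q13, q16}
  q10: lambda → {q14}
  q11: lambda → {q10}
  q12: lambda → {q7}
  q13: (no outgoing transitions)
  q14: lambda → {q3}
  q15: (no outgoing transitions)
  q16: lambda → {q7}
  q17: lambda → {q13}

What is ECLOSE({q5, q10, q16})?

{q3, q4, q5, q7, q10, q14, q16}

Start with {q5, q10, q16}.
From q10 via lambda: add q14.
From q16 via lambda: add q7.
From q14 via lambda: add q3.
From q3 via lambda: add q4.
No new states can be added; the closed set is {q3, q4, q5, q7, q10, q14, q16}.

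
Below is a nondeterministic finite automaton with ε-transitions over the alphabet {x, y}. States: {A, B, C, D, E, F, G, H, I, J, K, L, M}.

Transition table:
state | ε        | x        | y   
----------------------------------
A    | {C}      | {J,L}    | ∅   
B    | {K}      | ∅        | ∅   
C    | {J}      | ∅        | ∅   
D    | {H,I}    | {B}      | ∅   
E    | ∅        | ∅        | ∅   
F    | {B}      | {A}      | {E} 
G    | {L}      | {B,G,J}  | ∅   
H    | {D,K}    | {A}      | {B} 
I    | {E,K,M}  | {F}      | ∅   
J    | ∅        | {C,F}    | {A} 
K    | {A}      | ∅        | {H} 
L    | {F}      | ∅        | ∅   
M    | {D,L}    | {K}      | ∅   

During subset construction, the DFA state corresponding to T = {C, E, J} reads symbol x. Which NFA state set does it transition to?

{A, B, C, F, J, K}

J on x → {C, F}.
No x-transition from C, E.
Union after reading x: {C, F}.
Now take the ε-closure:
From C via ε: add J.
From F via ε: add B.
From B via ε: add K.
From K via ε: add A.
No new states can be added; the closed set is {A, B, C, F, J, K}.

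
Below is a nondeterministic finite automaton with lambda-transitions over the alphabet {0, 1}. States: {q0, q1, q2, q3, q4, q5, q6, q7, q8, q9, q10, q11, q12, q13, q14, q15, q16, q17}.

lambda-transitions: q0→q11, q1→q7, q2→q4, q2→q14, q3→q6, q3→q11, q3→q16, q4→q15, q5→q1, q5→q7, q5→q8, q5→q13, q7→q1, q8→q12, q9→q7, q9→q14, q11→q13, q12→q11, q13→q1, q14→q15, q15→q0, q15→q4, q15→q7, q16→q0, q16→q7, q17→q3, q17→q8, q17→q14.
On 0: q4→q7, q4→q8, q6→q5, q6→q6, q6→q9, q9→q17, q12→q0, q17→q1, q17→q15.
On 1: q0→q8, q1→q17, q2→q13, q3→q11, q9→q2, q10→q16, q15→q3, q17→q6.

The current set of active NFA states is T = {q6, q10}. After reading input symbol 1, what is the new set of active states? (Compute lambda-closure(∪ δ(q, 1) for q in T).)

{q0, q1, q7, q11, q13, q16}

q10 on 1 → {q16}.
No 1-transition from q6.
Union after reading 1: {q16}.
Now take the lambda-closure:
From q16 via lambda: add q0, q7.
From q0 via lambda: add q11.
From q7 via lambda: add q1.
From q11 via lambda: add q13.
No new states can be added; the closed set is {q0, q1, q7, q11, q13, q16}.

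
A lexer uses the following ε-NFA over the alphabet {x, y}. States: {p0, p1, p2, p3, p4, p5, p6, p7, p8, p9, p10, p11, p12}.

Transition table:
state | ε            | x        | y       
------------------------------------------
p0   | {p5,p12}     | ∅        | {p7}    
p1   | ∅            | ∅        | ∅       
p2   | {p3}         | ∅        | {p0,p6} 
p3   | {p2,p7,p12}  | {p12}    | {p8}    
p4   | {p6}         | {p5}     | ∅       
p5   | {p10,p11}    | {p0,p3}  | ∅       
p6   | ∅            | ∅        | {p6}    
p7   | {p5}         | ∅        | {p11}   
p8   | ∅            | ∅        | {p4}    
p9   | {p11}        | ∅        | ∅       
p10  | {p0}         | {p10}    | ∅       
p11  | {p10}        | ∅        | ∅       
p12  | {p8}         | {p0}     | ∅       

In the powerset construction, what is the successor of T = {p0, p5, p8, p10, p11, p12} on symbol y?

p0 on y → {p7}.
p8 on y → {p4}.
No y-transition from p5, p10, p11, p12.
Union after reading y: {p4, p7}.
Now take the ε-closure:
From p4 via ε: add p6.
From p7 via ε: add p5.
From p5 via ε: add p10, p11.
From p10 via ε: add p0.
From p0 via ε: add p12.
From p12 via ε: add p8.
No new states can be added; the closed set is {p0, p4, p5, p6, p7, p8, p10, p11, p12}.

{p0, p4, p5, p6, p7, p8, p10, p11, p12}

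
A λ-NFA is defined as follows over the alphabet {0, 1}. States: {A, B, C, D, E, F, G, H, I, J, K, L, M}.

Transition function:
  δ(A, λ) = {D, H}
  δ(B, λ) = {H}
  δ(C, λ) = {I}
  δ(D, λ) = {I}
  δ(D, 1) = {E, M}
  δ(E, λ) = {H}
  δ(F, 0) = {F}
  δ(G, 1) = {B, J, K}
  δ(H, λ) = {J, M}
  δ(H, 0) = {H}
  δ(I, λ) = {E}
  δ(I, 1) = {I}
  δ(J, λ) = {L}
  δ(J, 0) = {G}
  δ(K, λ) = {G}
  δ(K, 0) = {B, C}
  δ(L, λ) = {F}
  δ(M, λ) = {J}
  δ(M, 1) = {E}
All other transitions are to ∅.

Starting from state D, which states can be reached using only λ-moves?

Start with {D}.
From D via λ: add I.
From I via λ: add E.
From E via λ: add H.
From H via λ: add J, M.
From J via λ: add L.
From L via λ: add F.
No new states can be added; the closed set is {D, E, F, H, I, J, L, M}.

{D, E, F, H, I, J, L, M}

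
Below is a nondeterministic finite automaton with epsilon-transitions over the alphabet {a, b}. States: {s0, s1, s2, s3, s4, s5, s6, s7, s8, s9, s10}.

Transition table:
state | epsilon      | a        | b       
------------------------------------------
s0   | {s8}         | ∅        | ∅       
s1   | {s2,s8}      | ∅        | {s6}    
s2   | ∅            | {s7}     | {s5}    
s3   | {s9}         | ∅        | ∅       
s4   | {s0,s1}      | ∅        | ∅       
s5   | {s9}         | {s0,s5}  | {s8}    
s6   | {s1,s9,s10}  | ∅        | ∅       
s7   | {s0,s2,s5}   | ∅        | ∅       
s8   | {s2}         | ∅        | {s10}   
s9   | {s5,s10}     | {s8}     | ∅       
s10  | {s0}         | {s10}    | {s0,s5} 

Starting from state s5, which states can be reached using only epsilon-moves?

Start with {s5}.
From s5 via epsilon: add s9.
From s9 via epsilon: add s10.
From s10 via epsilon: add s0.
From s0 via epsilon: add s8.
From s8 via epsilon: add s2.
No new states can be added; the closed set is {s0, s2, s5, s8, s9, s10}.

{s0, s2, s5, s8, s9, s10}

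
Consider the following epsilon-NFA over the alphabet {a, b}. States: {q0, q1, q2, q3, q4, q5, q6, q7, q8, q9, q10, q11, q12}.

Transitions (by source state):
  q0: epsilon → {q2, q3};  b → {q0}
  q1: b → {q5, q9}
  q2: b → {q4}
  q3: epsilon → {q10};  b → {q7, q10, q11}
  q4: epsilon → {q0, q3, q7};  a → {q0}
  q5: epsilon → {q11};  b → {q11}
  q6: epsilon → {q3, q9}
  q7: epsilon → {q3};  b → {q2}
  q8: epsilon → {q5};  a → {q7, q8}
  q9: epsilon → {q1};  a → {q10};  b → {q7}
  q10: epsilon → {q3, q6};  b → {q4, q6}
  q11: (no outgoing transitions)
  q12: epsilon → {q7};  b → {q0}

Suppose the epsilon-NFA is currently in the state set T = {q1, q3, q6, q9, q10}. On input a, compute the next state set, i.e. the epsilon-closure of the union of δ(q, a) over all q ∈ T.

q9 on a → {q10}.
No a-transition from q1, q3, q6, q10.
Union after reading a: {q10}.
Now take the epsilon-closure:
From q10 via epsilon: add q3, q6.
From q6 via epsilon: add q9.
From q9 via epsilon: add q1.
No new states can be added; the closed set is {q1, q3, q6, q9, q10}.

{q1, q3, q6, q9, q10}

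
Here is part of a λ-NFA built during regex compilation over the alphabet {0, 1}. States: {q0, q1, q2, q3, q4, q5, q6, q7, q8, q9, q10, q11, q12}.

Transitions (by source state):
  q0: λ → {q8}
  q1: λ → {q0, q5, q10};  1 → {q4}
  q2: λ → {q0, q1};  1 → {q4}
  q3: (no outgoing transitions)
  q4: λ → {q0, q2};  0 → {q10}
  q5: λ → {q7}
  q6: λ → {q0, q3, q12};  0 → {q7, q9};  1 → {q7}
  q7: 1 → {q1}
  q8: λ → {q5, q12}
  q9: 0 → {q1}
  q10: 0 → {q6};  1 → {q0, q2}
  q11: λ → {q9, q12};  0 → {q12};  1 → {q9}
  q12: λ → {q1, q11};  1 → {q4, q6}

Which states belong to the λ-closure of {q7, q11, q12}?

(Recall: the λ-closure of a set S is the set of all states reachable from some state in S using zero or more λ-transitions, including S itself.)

Start with {q7, q11, q12}.
From q11 via λ: add q9.
From q12 via λ: add q1.
From q1 via λ: add q0, q5, q10.
From q0 via λ: add q8.
No new states can be added; the closed set is {q0, q1, q5, q7, q8, q9, q10, q11, q12}.

{q0, q1, q5, q7, q8, q9, q10, q11, q12}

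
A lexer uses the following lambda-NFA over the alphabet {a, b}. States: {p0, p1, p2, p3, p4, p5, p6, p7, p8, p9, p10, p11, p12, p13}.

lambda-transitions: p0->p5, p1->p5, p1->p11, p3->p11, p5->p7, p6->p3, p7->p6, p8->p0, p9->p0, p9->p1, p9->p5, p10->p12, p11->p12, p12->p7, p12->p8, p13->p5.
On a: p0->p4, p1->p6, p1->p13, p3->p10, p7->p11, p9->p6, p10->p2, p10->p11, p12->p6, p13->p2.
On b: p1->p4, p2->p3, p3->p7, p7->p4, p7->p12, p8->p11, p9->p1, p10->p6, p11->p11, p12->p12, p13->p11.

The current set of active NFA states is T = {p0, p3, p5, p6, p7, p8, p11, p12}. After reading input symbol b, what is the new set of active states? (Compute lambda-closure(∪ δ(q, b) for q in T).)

p3 on b → {p7}.
p7 on b → {p4, p12}.
p8 on b → {p11}.
p11 on b → {p11}.
p12 on b → {p12}.
No b-transition from p0, p5, p6.
Union after reading b: {p4, p7, p11, p12}.
Now take the lambda-closure:
From p7 via lambda: add p6.
From p12 via lambda: add p8.
From p6 via lambda: add p3.
From p8 via lambda: add p0.
From p0 via lambda: add p5.
No new states can be added; the closed set is {p0, p3, p4, p5, p6, p7, p8, p11, p12}.

{p0, p3, p4, p5, p6, p7, p8, p11, p12}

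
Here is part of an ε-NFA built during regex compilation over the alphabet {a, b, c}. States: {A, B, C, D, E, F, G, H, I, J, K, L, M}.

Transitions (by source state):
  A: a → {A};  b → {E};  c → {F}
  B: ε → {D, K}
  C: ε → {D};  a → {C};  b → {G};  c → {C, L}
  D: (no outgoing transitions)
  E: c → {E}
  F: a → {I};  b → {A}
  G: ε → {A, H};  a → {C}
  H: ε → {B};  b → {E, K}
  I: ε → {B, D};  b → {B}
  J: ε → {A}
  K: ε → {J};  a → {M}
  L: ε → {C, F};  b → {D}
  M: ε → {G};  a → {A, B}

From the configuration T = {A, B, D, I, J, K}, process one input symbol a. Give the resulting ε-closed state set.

{A, B, D, G, H, J, K, M}

A on a → {A}.
K on a → {M}.
No a-transition from B, D, I, J.
Union after reading a: {A, M}.
Now take the ε-closure:
From M via ε: add G.
From G via ε: add H.
From H via ε: add B.
From B via ε: add D, K.
From K via ε: add J.
No new states can be added; the closed set is {A, B, D, G, H, J, K, M}.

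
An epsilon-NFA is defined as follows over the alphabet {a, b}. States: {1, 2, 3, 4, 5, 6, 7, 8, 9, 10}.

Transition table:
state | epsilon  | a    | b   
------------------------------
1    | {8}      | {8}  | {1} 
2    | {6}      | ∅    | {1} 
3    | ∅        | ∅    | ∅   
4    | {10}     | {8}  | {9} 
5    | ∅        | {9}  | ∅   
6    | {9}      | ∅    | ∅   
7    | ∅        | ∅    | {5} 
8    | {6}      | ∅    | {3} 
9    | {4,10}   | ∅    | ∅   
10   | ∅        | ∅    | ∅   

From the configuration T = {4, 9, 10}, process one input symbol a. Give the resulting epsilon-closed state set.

4 on a → {8}.
No a-transition from 9, 10.
Union after reading a: {8}.
Now take the epsilon-closure:
From 8 via epsilon: add 6.
From 6 via epsilon: add 9.
From 9 via epsilon: add 4, 10.
No new states can be added; the closed set is {4, 6, 8, 9, 10}.

{4, 6, 8, 9, 10}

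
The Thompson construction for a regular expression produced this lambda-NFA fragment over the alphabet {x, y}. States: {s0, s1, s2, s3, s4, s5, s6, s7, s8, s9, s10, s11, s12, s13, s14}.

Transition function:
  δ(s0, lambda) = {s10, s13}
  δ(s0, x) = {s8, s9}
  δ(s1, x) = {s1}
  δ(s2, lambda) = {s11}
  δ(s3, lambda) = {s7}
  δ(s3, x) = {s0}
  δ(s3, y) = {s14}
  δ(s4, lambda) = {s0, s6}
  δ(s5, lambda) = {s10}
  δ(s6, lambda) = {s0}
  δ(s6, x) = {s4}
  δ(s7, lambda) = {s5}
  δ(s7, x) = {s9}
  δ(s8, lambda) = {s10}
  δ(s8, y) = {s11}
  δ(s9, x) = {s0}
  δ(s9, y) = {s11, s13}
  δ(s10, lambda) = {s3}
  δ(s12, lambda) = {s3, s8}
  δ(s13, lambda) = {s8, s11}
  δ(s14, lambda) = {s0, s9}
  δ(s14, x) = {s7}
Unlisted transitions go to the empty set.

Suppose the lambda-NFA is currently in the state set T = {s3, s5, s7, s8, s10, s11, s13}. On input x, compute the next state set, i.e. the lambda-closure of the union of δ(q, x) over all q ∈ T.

s3 on x → {s0}.
s7 on x → {s9}.
No x-transition from s5, s8, s10, s11, s13.
Union after reading x: {s0, s9}.
Now take the lambda-closure:
From s0 via lambda: add s10, s13.
From s10 via lambda: add s3.
From s13 via lambda: add s8, s11.
From s3 via lambda: add s7.
From s7 via lambda: add s5.
No new states can be added; the closed set is {s0, s3, s5, s7, s8, s9, s10, s11, s13}.

{s0, s3, s5, s7, s8, s9, s10, s11, s13}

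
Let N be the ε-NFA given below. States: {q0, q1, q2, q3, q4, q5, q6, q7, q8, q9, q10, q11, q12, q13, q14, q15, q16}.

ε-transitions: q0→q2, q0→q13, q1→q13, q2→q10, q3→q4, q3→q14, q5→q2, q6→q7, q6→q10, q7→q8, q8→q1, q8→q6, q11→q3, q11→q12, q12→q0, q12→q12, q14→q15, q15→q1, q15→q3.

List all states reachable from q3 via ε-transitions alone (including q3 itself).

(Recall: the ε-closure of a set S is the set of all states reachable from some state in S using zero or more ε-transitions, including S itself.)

Start with {q3}.
From q3 via ε: add q4, q14.
From q14 via ε: add q15.
From q15 via ε: add q1.
From q1 via ε: add q13.
No new states can be added; the closed set is {q1, q3, q4, q13, q14, q15}.

{q1, q3, q4, q13, q14, q15}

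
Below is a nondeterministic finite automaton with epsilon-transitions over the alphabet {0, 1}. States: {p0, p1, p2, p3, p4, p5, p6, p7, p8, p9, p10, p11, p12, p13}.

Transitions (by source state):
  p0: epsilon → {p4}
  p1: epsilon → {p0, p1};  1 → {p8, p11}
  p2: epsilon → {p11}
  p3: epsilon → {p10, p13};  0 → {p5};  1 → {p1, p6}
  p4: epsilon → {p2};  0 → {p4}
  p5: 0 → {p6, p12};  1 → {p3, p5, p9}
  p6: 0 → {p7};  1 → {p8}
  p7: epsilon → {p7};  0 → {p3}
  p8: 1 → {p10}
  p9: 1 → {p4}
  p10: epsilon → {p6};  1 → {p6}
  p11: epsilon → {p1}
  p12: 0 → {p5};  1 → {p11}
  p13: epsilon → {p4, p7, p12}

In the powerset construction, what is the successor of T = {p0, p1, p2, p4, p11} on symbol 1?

{p0, p1, p2, p4, p8, p11}

p1 on 1 → {p8, p11}.
No 1-transition from p0, p2, p4, p11.
Union after reading 1: {p8, p11}.
Now take the epsilon-closure:
From p11 via epsilon: add p1.
From p1 via epsilon: add p0.
From p0 via epsilon: add p4.
From p4 via epsilon: add p2.
No new states can be added; the closed set is {p0, p1, p2, p4, p8, p11}.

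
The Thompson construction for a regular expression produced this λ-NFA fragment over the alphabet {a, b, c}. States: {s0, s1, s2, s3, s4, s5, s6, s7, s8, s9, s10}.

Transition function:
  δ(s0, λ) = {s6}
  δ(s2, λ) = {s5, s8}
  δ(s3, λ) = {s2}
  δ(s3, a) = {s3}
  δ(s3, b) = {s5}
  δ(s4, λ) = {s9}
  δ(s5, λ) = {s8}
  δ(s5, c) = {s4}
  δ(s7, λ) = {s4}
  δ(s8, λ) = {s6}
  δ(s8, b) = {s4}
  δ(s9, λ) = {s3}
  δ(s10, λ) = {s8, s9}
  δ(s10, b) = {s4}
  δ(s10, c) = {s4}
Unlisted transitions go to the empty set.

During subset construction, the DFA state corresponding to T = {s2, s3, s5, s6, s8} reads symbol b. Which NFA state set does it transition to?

{s2, s3, s4, s5, s6, s8, s9}

s3 on b → {s5}.
s8 on b → {s4}.
No b-transition from s2, s5, s6.
Union after reading b: {s4, s5}.
Now take the λ-closure:
From s4 via λ: add s9.
From s5 via λ: add s8.
From s8 via λ: add s6.
From s9 via λ: add s3.
From s3 via λ: add s2.
No new states can be added; the closed set is {s2, s3, s4, s5, s6, s8, s9}.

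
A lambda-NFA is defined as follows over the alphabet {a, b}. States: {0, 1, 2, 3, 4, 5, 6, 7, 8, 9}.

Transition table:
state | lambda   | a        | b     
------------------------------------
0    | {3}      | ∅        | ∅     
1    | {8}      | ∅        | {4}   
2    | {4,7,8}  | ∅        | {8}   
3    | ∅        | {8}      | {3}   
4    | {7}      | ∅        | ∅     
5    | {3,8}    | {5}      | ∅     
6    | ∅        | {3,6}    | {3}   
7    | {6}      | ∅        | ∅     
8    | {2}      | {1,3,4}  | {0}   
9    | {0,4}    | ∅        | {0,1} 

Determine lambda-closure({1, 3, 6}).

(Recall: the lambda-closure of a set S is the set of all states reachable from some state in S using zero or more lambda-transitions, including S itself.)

Start with {1, 3, 6}.
From 1 via lambda: add 8.
From 8 via lambda: add 2.
From 2 via lambda: add 4, 7.
No new states can be added; the closed set is {1, 2, 3, 4, 6, 7, 8}.

{1, 2, 3, 4, 6, 7, 8}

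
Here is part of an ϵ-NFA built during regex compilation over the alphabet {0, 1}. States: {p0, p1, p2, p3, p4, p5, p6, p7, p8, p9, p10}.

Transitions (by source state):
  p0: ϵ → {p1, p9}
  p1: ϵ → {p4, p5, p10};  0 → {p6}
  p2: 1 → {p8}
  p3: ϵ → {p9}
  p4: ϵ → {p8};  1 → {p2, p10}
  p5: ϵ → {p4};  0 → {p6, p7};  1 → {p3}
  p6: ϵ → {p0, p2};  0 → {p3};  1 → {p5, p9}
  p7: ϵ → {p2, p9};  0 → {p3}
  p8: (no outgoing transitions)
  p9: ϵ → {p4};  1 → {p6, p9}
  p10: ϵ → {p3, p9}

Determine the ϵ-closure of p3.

Start with {p3}.
From p3 via ϵ: add p9.
From p9 via ϵ: add p4.
From p4 via ϵ: add p8.
No new states can be added; the closed set is {p3, p4, p8, p9}.

{p3, p4, p8, p9}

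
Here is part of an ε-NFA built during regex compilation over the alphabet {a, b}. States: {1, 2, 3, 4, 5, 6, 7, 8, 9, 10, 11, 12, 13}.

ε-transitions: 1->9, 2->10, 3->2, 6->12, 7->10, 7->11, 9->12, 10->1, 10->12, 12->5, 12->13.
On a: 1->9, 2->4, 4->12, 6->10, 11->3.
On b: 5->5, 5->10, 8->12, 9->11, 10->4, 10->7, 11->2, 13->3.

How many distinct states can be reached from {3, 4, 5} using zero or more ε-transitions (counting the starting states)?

9

Start with {3, 4, 5}.
From 3 via ε: add 2.
From 2 via ε: add 10.
From 10 via ε: add 1, 12.
From 1 via ε: add 9.
From 12 via ε: add 13.
ε-closure = {1, 2, 3, 4, 5, 9, 10, 12, 13}, which has 9 states.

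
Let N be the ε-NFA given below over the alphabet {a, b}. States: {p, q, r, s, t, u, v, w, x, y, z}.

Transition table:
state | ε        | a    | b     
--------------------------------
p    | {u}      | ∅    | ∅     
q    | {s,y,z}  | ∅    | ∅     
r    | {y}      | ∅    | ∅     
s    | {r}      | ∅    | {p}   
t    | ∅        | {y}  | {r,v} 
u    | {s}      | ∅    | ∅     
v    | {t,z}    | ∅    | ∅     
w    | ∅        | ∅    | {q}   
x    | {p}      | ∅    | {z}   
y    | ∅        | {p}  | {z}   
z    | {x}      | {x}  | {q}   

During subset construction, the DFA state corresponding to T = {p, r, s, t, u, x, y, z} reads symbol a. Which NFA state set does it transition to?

t on a → {y}.
y on a → {p}.
z on a → {x}.
No a-transition from p, r, s, u, x.
Union after reading a: {p, x, y}.
Now take the ε-closure:
From p via ε: add u.
From u via ε: add s.
From s via ε: add r.
No new states can be added; the closed set is {p, r, s, u, x, y}.

{p, r, s, u, x, y}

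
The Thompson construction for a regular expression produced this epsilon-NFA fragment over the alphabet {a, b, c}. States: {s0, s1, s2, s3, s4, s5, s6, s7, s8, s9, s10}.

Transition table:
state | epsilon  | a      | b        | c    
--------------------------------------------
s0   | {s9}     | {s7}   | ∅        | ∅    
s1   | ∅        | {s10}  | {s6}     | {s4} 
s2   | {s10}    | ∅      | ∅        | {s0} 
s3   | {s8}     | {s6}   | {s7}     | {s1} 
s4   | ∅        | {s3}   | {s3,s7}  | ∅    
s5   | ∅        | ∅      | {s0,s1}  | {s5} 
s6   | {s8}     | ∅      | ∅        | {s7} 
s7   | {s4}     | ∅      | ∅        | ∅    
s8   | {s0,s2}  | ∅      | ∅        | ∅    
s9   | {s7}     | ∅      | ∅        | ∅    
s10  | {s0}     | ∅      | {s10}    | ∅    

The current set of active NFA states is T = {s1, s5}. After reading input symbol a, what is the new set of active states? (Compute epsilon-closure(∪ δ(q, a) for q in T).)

s1 on a → {s10}.
No a-transition from s5.
Union after reading a: {s10}.
Now take the epsilon-closure:
From s10 via epsilon: add s0.
From s0 via epsilon: add s9.
From s9 via epsilon: add s7.
From s7 via epsilon: add s4.
No new states can be added; the closed set is {s0, s4, s7, s9, s10}.

{s0, s4, s7, s9, s10}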